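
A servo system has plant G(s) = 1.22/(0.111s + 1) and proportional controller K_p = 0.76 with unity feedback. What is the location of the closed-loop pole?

Closed loop: T(s) = K_p·G/(1+K_p·G) = 0.9272/(0.111s + 1 + 0.9272), with pole at s = −(1 + 0.9272)/0.111 = −17.36.

s = -17.36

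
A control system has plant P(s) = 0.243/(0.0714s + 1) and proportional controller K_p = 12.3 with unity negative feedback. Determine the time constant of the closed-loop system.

Closed loop: T(s) = K_p·P/(1+K_p·P) = 2.989/(0.0714s + 1 + 2.989), with pole at s = −(1 + 2.989)/0.0714 = −55.87.
Closed-loop time constant τ = 1/55.87 = 0.0179 s.

τ = 0.0179 s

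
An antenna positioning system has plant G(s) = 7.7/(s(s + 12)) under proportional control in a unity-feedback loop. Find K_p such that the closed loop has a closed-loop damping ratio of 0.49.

Closed-loop characteristic equation: s² + 12s + K_p·7.7 = 0.
So ω_n = √(7.7K_p) and 2ζω_n = 12, giving ζ = 12/(2√(7.7K_p)).
Setting ζ = 0.49: √(7.7K_p) = 12/(2·0.49) = 12.24, so K_p = 149.9/7.7 = 19.5.

K_p = 19.5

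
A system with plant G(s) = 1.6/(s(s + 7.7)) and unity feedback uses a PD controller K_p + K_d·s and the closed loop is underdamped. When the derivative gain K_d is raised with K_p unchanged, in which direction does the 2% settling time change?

decrease

Characteristic equation s² + (7.7 + 1.6K_d)s + 1.6K_p = 0: raising K_d increases ζω_n = (7.7+1.6K_d)/2 while the loop stays underdamped, so T_s ≈ 4/(ζω_n) decreases.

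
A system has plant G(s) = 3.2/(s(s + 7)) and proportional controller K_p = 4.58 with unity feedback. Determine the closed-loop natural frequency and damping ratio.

ω_n = 3.83 rad/s, ζ = 0.914

The closed-loop denominator is s(s+7) + 4.58·3.2 = s² + 7s + 14.66.
So ω_n² = 14.66 ⇒ ω_n = 3.828 rad/s, and ζ = 7/(2ω_n) = 0.914.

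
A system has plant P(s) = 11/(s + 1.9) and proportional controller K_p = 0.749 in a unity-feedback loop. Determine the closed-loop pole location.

s = -10.14

Closed-loop transfer function: T(s) = K_p·P(s)/(1 + K_p·P(s)) = 8.239/(s + 1.9 + 8.239) = 8.239/(s + 10.14).
The closed-loop pole is at s = −10.14.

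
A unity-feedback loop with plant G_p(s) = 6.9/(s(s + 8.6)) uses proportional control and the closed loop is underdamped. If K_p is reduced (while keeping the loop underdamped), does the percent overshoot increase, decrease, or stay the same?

decrease

ζ = 8.6/(2√(6.9K_p)) rises as K_p falls; higher damping means less overshoot.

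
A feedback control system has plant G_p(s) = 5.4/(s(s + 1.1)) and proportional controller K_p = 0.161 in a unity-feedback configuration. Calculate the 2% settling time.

T_s ≈ 7.27 s

From 1 + K_pG_p(s) = 0: s² + 1.1s + 0.8694 = 0 ⇒ ω_n = 0.9324, ζ = 0.5899.
2% settling time T_s ≈ 4/(ζω_n) = 4/0.55 = 7.27 s.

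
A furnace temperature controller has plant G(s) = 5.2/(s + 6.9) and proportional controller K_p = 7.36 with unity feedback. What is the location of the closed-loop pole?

Closed-loop transfer function: T(s) = K_p·G(s)/(1 + K_p·G(s)) = 38.27/(s + 6.9 + 38.27) = 38.27/(s + 45.17).
The closed-loop pole is at s = −45.17.

s = -45.17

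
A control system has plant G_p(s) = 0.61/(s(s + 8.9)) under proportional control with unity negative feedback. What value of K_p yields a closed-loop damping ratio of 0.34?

Closed-loop characteristic equation: s² + 8.9s + K_p·0.61 = 0.
So ω_n = √(0.61K_p) and 2ζω_n = 8.9, giving ζ = 8.9/(2√(0.61K_p)).
Setting ζ = 0.34: √(0.61K_p) = 8.9/(2·0.34) = 13.09, so K_p = 171.3/0.61 = 281.

K_p = 281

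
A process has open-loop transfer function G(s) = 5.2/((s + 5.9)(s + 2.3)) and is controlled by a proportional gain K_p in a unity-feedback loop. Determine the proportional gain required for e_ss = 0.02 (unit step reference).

K_p = 128

For a type-0 loop with proportional control, e_ss = 1/(1 + K_p·G(0)).
G(0) = 0.3832. Require 1/(1 + K_p·0.3832) = 0.02, so 1 + 0.3832·K_p = 50.
K_p = (50 − 1)/0.3832 = 128.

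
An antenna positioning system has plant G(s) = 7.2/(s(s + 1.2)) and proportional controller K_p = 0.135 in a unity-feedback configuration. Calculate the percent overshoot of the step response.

8.99%

From 1 + K_pG(s) = 0: s² + 1.2s + 0.972 = 0 ⇒ ω_n = 0.9859, ζ = 0.6086.
%OS = 100·exp(−πζ/√(1−ζ²)) = 100·exp(−π·0.6086/√0.6296) = 8.99%.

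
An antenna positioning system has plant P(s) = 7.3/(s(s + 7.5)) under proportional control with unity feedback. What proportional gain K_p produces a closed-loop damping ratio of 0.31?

Closed-loop characteristic equation: s² + 7.5s + K_p·7.3 = 0.
So ω_n = √(7.3K_p) and 2ζω_n = 7.5, giving ζ = 7.5/(2√(7.3K_p)).
Setting ζ = 0.31: √(7.3K_p) = 7.5/(2·0.31) = 12.1, so K_p = 146.3/7.3 = 20.

K_p = 20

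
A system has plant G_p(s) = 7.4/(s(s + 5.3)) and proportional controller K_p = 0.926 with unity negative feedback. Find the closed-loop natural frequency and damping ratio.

ω_n = 2.62 rad/s, ζ = 1.01

With unity feedback the closed-loop characteristic equation is s² + 5.3s + 0.926·7.4 = s² + 5.3s + 6.852 = 0.
So ω_n² = 6.852 ⇒ ω_n = 2.618 rad/s, and ζ = 5.3/(2ω_n) = 1.01.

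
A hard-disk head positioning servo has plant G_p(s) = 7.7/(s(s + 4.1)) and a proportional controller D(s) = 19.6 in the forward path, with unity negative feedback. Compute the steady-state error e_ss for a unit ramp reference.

0.0272

The loop has one pole at the origin (type 1). Velocity error constant K_v = lim_{s→0} s·D(s)G_p(s) = 19.6·7.7/4.1 = 36.81.
Steady-state error to a unit ramp: e_ss = 1/K_v = 0.0272.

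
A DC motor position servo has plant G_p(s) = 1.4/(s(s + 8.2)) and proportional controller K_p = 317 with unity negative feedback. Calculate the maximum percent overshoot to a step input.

53.6%

From 1 + K_pG_p(s) = 0: s² + 8.2s + 443.8 = 0 ⇒ ω_n = 21.07, ζ = 0.1946.
%OS = 100·exp(−πζ/√(1−ζ²)) = 100·exp(−π·0.1946/√0.9621) = 53.6%.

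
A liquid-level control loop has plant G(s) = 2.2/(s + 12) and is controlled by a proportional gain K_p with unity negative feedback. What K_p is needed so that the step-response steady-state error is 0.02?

Steady-state error for a unit step on this type-0 loop is 1/(1 + K_p·G(0)).
G(0) = 0.1833. Require 1/(1 + K_p·0.1833) = 0.02, so 1 + 0.1833·K_p = 50.
K_p = (50 − 1)/0.1833 = 267.

K_p = 267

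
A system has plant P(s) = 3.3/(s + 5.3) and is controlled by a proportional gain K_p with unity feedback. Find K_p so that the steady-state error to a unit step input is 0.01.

The loop is type 0, so e_ss(step) = 1/(1 + K_pos) with K_pos = K_p·P(0).
P(0) = 0.6226. Require 1/(1 + K_p·0.6226) = 0.01, so 1 + 0.6226·K_p = 100.
K_p = (100 − 1)/0.6226 = 159.

K_p = 159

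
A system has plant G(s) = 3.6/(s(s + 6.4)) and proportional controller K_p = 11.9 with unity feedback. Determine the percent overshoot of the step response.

Closed-loop characteristic equation: s² + 6.4s + 42.84 = 0, so ω_n = 6.545 rad/s and ζ = 6.4/(2·6.545) = 0.4889.
%OS = 100·exp(−πζ/√(1−ζ²)) = 100·exp(−π·0.4889/√0.761) = 17.2%.

17.2%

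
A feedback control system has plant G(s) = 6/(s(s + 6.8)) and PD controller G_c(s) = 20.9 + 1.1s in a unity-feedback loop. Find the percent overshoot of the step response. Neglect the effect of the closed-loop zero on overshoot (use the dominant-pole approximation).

Forward path: (20.9 + 1.1s)·6/(s(s+6.8)). The closed-loop characteristic equation is s² + (6.8 + 6·1.1)s + 6·20.9 = 0.
That is s² + 13.4s + 125.4 = 0, so ω_n = 11.2 rad/s and ζ = 13.4/(2·11.2) = 0.5983.
%OS = 100·exp(−πζ/√(1−ζ²)) = 9.58%.

9.58%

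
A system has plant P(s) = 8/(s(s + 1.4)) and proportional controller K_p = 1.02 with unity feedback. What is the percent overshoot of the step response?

The closed-loop denominator s² + 1.4s + 8.16 gives ω_n = √8.16 = 2.857 and ζ = 1.4/(2ω_n) = 0.245.
%OS = 100·exp(−πζ/√(1−ζ²)) = 100·exp(−π·0.245/√0.94) = 45.2%.

45.2%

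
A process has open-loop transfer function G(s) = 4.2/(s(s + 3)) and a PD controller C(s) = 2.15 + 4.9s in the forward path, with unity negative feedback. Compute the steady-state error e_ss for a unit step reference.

0

The open loop C(s)G(s) has a pole at the origin (type 1), so the static position error constant is infinite and e_ss = 1/(1+∞) = 0.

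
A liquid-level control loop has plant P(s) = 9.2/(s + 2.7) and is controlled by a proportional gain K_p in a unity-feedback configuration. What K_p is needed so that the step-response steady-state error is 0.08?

For a type-0 loop with proportional control, e_ss = 1/(1 + K_p·P(0)).
P(0) = 3.407. Require 1/(1 + K_p·3.407) = 0.08, so 1 + 3.407·K_p = 12.5.
K_p = (12.5 − 1)/3.407 = 3.38.

K_p = 3.38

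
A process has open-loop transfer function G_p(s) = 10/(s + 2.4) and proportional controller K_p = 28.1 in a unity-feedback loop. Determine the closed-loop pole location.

Closed-loop transfer function: T(s) = K_p·G_p(s)/(1 + K_p·G_p(s)) = 281/(s + 2.4 + 281) = 281/(s + 283.4).
The closed-loop pole is at s = −283.4.

s = -283.4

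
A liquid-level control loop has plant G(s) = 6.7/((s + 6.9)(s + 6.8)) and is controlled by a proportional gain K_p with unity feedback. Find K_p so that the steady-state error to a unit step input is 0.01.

K_p = 693

For a type-0 loop with proportional control, e_ss = 1/(1 + K_p·G(0)).
G(0) = 0.1428. Require 1/(1 + K_p·0.1428) = 0.01, so 1 + 0.1428·K_p = 100.
K_p = (100 − 1)/0.1428 = 693.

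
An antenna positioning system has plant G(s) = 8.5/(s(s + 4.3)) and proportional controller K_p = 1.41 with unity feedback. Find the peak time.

T_p = 1.16 s

From 1 + K_pG(s) = 0: s² + 4.3s + 11.98 = 0 ⇒ ω_n = 3.462, ζ = 0.621.
Damped frequency ω_d = ω_n√(1−ζ²) = 2.713 rad/s, so peak time T_p = π/ω_d = 1.16 s.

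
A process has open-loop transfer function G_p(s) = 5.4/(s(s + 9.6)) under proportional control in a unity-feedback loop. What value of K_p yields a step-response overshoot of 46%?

From %OS = 100·exp(−πζ/√(1−ζ²)) = 46%, ζ = −ln(0.46)/√(π²+ln²(0.46)) = 0.24.
Characteristic equation s² + 9.6s + 5.4K_p = 0 gives ζ = 9.6/(2√(5.4K_p)).
Setting ζ = 0.24: √(5.4K_p) = 9.6/(2·0.24) = 20, so K_p = 400.1/5.4 = 74.1.

K_p = 74.1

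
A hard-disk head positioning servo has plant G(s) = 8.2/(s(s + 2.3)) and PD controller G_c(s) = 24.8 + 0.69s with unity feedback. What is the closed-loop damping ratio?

ζ = 0.279

Forward path: (24.8 + 0.69s)·8.2/(s(s+2.3)). The closed-loop characteristic equation is s² + (2.3 + 8.2·0.69)s + 8.2·24.8 = 0.
That is s² + 7.958s + 203.4 = 0, so ω_n = 14.26 rad/s and ζ = 7.958/(2·14.26) = 0.279.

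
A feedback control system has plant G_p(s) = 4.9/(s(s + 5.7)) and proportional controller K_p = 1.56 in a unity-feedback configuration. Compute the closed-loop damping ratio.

1 + K_p·G_p(s) = 0 gives s² + 5.7s + 7.644 = 0.
So ω_n² = 7.644 ⇒ ω_n = 2.765 rad/s, and ζ = 5.7/(2ω_n) = 1.03.

ζ = 1.03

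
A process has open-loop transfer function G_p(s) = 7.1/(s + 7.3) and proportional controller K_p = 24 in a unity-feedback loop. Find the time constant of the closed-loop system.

Closed-loop transfer function: T(s) = K_p·G_p(s)/(1 + K_p·G_p(s)) = 170.4/(s + 7.3 + 170.4) = 170.4/(s + 177.7).
Time constant τ = 1/177.7 = 0.00563 s.

τ = 0.00563 s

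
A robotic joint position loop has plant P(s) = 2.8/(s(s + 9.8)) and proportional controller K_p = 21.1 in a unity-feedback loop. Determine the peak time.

The closed-loop denominator s² + 9.8s + 59.08 gives ω_n = √59.08 = 7.686 and ζ = 9.8/(2ω_n) = 0.6375.
Damped frequency ω_d = ω_n√(1−ζ²) = 5.922 rad/s, so peak time T_p = π/ω_d = 0.53 s.

T_p = 0.53 s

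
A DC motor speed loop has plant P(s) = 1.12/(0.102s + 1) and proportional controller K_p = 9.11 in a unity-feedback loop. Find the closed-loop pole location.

Closed loop: T(s) = K_p·P/(1+K_p·P) = 10.2/(0.102s + 1 + 10.2), with pole at s = −(1 + 10.2)/0.102 = −109.8.

s = -109.8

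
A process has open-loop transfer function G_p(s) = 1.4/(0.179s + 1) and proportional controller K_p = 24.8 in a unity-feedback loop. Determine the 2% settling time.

T_s ≈ 0.02 s

Closed loop: T(s) = K_p·G_p/(1+K_p·G_p) = 34.72/(0.179s + 1 + 34.72), with pole at s = −(1 + 34.72)/0.179 = −199.6.
τ = 1/199.6 = 0.005011 s, so 2% settling time ≈ 4τ = 0.02 s.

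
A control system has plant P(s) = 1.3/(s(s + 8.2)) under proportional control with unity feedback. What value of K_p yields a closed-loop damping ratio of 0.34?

K_p = 112

Closed-loop characteristic equation: s² + 8.2s + K_p·1.3 = 0.
So ω_n = √(1.3K_p) and 2ζω_n = 8.2, giving ζ = 8.2/(2√(1.3K_p)).
Setting ζ = 0.34: √(1.3K_p) = 8.2/(2·0.34) = 12.06, so K_p = 145.4/1.3 = 112.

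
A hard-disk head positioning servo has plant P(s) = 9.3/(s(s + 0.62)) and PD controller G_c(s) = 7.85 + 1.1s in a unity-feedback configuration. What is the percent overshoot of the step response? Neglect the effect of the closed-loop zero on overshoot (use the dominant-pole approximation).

7.56%

Forward path: (7.85 + 1.1s)·9.3/(s(s+0.62)). The closed-loop characteristic equation is s² + (0.62 + 9.3·1.1)s + 9.3·7.85 = 0.
That is s² + 10.85s + 73 = 0, so ω_n = 8.544 rad/s and ζ = 10.85/(2·8.544) = 0.6349.
%OS = 100·exp(−πζ/√(1−ζ²)) = 7.56%.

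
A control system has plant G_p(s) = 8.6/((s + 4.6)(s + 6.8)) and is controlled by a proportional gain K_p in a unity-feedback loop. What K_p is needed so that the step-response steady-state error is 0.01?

K_p = 360

The loop is type 0, so e_ss(step) = 1/(1 + K_pos) with K_pos = K_p·G_p(0).
G_p(0) = 0.2749. Require 1/(1 + K_p·0.2749) = 0.01, so 1 + 0.2749·K_p = 100.
K_p = (100 − 1)/0.2749 = 360.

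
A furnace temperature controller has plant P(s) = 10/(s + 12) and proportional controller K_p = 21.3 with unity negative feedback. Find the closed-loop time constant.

Closed-loop transfer function: T(s) = K_p·P(s)/(1 + K_p·P(s)) = 213/(s + 12 + 213) = 213/(s + 225).
Time constant τ = 1/225 = 0.00444 s.

τ = 0.00444 s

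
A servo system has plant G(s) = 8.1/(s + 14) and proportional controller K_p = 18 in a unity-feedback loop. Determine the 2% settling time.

Closed-loop transfer function: T(s) = K_p·G(s)/(1 + K_p·G(s)) = 145.8/(s + 14 + 145.8) = 145.8/(s + 159.8).
Time constant τ = 1/159.8 = 0.006258 s, so the 2% settling time is about 4τ = 0.025 s.

T_s ≈ 0.025 s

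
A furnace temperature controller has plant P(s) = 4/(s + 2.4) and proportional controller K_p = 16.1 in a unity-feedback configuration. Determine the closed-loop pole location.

Closed-loop transfer function: T(s) = K_p·P(s)/(1 + K_p·P(s)) = 64.4/(s + 2.4 + 64.4) = 64.4/(s + 66.8).
The closed-loop pole is at s = −66.8.

s = -66.8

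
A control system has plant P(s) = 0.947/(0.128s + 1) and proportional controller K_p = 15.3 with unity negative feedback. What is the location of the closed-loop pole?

Closed loop: T(s) = K_p·P/(1+K_p·P) = 14.49/(0.128s + 1 + 14.49), with pole at s = −(1 + 14.49)/0.128 = −121.

s = -121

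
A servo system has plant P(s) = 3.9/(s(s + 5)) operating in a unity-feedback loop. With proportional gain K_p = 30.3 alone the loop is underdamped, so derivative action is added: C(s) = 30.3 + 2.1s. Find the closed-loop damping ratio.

ζ = 0.607

Forward path: (30.3 + 2.1s)·3.9/(s(s+5)). The closed-loop characteristic equation is s² + (5 + 3.9·2.1)s + 3.9·30.3 = 0.
That is s² + 13.19s + 118.2 = 0, so ω_n = 10.87 rad/s and ζ = 13.19/(2·10.87) = 0.6067.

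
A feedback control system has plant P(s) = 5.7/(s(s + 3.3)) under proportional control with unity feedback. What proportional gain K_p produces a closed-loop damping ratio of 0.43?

K_p = 2.58

Closed-loop characteristic equation: s² + 3.3s + K_p·5.7 = 0.
So ω_n = √(5.7K_p) and 2ζω_n = 3.3, giving ζ = 3.3/(2√(5.7K_p)).
Setting ζ = 0.43: √(5.7K_p) = 3.3/(2·0.43) = 3.837, so K_p = 14.72/5.7 = 2.58.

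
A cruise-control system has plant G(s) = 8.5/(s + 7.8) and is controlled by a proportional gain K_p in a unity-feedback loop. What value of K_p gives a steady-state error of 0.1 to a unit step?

For a type-0 loop with proportional control, e_ss = 1/(1 + K_p·G(0)).
G(0) = 1.09. Require 1/(1 + K_p·1.09) = 0.1, so 1 + 1.09·K_p = 10.
K_p = (10 − 1)/1.09 = 8.26.

K_p = 8.26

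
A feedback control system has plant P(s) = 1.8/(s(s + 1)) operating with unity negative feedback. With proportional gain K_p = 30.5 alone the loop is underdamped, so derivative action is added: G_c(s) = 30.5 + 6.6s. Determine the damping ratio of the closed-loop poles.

ζ = 0.869

Forward path: (30.5 + 6.6s)·1.8/(s(s+1)). The closed-loop characteristic equation is s² + (1 + 1.8·6.6)s + 1.8·30.5 = 0.
That is s² + 12.88s + 54.9 = 0, so ω_n = 7.409 rad/s and ζ = 12.88/(2·7.409) = 0.8692.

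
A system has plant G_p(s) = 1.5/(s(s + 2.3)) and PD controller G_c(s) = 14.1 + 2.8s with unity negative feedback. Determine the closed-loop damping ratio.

Forward path: (14.1 + 2.8s)·1.5/(s(s+2.3)). The closed-loop characteristic equation is s² + (2.3 + 1.5·2.8)s + 1.5·14.1 = 0.
That is s² + 6.5s + 21.15 = 0, so ω_n = 4.599 rad/s and ζ = 6.5/(2·4.599) = 0.7067.

ζ = 0.707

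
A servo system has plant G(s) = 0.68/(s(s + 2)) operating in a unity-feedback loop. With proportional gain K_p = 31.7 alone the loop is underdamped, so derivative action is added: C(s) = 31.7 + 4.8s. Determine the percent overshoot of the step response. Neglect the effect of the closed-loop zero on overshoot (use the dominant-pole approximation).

11.5%

Forward path: (31.7 + 4.8s)·0.68/(s(s+2)). The closed-loop characteristic equation is s² + (2 + 0.68·4.8)s + 0.68·31.7 = 0.
That is s² + 5.264s + 21.56 = 0, so ω_n = 4.643 rad/s and ζ = 5.264/(2·4.643) = 0.5669.
%OS = 100·exp(−πζ/√(1−ζ²)) = 11.5%.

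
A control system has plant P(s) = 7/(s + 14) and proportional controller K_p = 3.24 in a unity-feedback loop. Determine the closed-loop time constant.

Closed-loop transfer function: T(s) = K_p·P(s)/(1 + K_p·P(s)) = 22.68/(s + 14 + 22.68) = 22.68/(s + 36.68).
Time constant τ = 1/36.68 = 0.0273 s.

τ = 0.0273 s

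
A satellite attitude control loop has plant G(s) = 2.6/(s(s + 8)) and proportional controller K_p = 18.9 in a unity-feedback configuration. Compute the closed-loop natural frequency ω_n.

With unity feedback the closed-loop characteristic equation is s² + 8s + 18.9·2.6 = s² + 8s + 49.14 = 0.
Matching s² + 2ζω_n s + ω_n²: ω_n = √49.14 = 7.01 rad/s and 2ζω_n = 8, so ζ = 8/(2·7.01) = 0.571.

ω_n = 7.01 rad/s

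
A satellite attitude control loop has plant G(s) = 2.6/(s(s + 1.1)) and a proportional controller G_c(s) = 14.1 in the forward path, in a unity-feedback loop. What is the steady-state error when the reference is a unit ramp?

0.03

The loop has one pole at the origin (type 1). Velocity error constant K_v = lim_{s→0} s·G_c(s)G(s) = 14.1·2.6/1.1 = 33.33.
Steady-state error to a unit ramp: e_ss = 1/K_v = 0.03.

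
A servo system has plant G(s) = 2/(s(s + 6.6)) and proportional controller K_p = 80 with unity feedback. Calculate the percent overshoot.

The closed-loop denominator s² + 6.6s + 160 gives ω_n = √160 = 12.65 and ζ = 6.6/(2ω_n) = 0.2609.
%OS = 100·exp(−πζ/√(1−ζ²)) = 100·exp(−π·0.2609/√0.9319) = 42.8%.

42.8%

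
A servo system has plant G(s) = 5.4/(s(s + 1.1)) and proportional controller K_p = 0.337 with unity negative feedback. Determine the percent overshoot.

24.6%

From 1 + K_pG(s) = 0: s² + 1.1s + 1.82 = 0 ⇒ ω_n = 1.349, ζ = 0.4077.
%OS = 100·exp(−πζ/√(1−ζ²)) = 100·exp(−π·0.4077/√0.8338) = 24.6%.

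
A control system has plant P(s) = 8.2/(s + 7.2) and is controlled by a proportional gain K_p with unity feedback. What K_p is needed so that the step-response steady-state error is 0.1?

K_p = 7.9

The loop is type 0, so e_ss(step) = 1/(1 + K_pos) with K_pos = K_p·P(0).
P(0) = 1.139. Require 1/(1 + K_p·1.139) = 0.1, so 1 + 1.139·K_p = 10.
K_p = (10 − 1)/1.139 = 7.9.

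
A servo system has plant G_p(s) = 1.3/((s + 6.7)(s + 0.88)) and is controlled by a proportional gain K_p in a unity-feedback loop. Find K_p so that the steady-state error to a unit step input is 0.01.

K_p = 449

The loop is type 0, so e_ss(step) = 1/(1 + K_pos) with K_pos = K_p·G_p(0).
G_p(0) = 0.2205. Require 1/(1 + K_p·0.2205) = 0.01, so 1 + 0.2205·K_p = 100.
K_p = (100 − 1)/0.2205 = 449.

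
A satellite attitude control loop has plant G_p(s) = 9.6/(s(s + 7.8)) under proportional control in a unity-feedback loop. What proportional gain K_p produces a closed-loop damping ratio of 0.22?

K_p = 32.7

Closed-loop characteristic equation: s² + 7.8s + K_p·9.6 = 0.
So ω_n = √(9.6K_p) and 2ζω_n = 7.8, giving ζ = 7.8/(2√(9.6K_p)).
Setting ζ = 0.22: √(9.6K_p) = 7.8/(2·0.22) = 17.73, so K_p = 314.3/9.6 = 32.7.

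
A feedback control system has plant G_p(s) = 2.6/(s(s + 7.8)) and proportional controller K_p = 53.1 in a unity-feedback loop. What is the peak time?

From 1 + K_pG_p(s) = 0: s² + 7.8s + 138.1 = 0 ⇒ ω_n = 11.75, ζ = 0.3319.
Damped frequency ω_d = ω_n√(1−ζ²) = 11.08 rad/s, so peak time T_p = π/ω_d = 0.283 s.

T_p = 0.283 s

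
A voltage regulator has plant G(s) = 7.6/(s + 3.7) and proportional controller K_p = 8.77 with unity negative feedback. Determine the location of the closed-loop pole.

Closed-loop transfer function: T(s) = K_p·G(s)/(1 + K_p·G(s)) = 66.65/(s + 3.7 + 66.65) = 66.65/(s + 70.35).
The closed-loop pole is at s = −70.35.

s = -70.35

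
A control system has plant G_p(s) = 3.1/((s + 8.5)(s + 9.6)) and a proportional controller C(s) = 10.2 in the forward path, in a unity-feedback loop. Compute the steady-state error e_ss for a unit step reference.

0.721

The loop is type 0. Static position error constant K_pos = C(0)·G_p(0) = 10.2·0.03799 = 0.3875.
Steady-state error to a unit step: e_ss = 1/(1+K_pos) = 1/1.387 = 0.721.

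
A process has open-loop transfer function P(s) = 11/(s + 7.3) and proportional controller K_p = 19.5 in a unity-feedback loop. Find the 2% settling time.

Closed-loop transfer function: T(s) = K_p·P(s)/(1 + K_p·P(s)) = 214.5/(s + 7.3 + 214.5) = 214.5/(s + 221.8).
Time constant τ = 1/221.8 = 0.004509 s, so the 2% settling time is about 4τ = 0.018 s.

T_s ≈ 0.018 s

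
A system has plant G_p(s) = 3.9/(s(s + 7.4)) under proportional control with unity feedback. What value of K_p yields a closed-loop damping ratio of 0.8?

Closed-loop characteristic equation: s² + 7.4s + K_p·3.9 = 0.
So ω_n = √(3.9K_p) and 2ζω_n = 7.4, giving ζ = 7.4/(2√(3.9K_p)).
Setting ζ = 0.8: √(3.9K_p) = 7.4/(2·0.8) = 4.625, so K_p = 21.39/3.9 = 5.48.

K_p = 5.48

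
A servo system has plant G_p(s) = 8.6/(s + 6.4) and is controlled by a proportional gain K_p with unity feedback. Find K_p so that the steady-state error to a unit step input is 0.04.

The loop is type 0, so e_ss(step) = 1/(1 + K_pos) with K_pos = K_p·G_p(0).
G_p(0) = 1.344. Require 1/(1 + K_p·1.344) = 0.04, so 1 + 1.344·K_p = 25.
K_p = (25 − 1)/1.344 = 17.9.

K_p = 17.9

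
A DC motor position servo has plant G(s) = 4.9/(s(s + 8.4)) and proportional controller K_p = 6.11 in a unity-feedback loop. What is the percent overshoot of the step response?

2.32%

From 1 + K_pG(s) = 0: s² + 8.4s + 29.94 = 0 ⇒ ω_n = 5.472, ζ = 0.7676.
%OS = 100·exp(−πζ/√(1−ζ²)) = 100·exp(−π·0.7676/√0.4108) = 2.32%.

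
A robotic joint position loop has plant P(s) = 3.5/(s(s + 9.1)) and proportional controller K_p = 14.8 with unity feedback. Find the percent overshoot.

The closed-loop denominator s² + 9.1s + 51.8 gives ω_n = √51.8 = 7.197 and ζ = 9.1/(2ω_n) = 0.6322.
%OS = 100·exp(−πζ/√(1−ζ²)) = 100·exp(−π·0.6322/√0.6003) = 7.71%.

7.71%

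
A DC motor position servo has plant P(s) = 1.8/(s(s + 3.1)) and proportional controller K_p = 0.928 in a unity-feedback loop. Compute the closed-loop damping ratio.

ζ = 1.2

1 + K_p·P(s) = 0 gives s² + 3.1s + 1.67 = 0.
Matching s² + 2ζω_n s + ω_n²: ω_n = √1.67 = 1.292 rad/s and 2ζω_n = 3.1, so ζ = 3.1/(2·1.292) = 1.2.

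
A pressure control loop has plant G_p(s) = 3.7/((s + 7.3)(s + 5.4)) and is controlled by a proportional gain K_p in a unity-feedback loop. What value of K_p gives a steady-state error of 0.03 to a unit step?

K_p = 344

Steady-state error for a unit step on this type-0 loop is 1/(1 + K_p·G_p(0)).
G_p(0) = 0.09386. Require 1/(1 + K_p·0.09386) = 0.03, so 1 + 0.09386·K_p = 33.33.
K_p = (33.33 − 1)/0.09386 = 344.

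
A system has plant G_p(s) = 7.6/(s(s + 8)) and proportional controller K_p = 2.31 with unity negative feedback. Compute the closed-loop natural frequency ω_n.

1 + K_p·G_p(s) = 0 gives s² + 8s + 17.56 = 0.
So ω_n² = 17.56 ⇒ ω_n = 4.19 rad/s, and ζ = 8/(2ω_n) = 0.955.

ω_n = 4.19 rad/s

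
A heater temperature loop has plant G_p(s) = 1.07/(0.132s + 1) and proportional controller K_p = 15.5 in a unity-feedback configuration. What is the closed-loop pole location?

Closed loop: T(s) = K_p·G_p/(1+K_p·G_p) = 16.59/(0.132s + 1 + 16.59), with pole at s = −(1 + 16.59)/0.132 = −133.2.

s = -133.2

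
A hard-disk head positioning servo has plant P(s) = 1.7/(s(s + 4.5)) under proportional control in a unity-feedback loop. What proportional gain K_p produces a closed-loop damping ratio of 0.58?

K_p = 8.85

Closed-loop characteristic equation: s² + 4.5s + K_p·1.7 = 0.
So ω_n = √(1.7K_p) and 2ζω_n = 4.5, giving ζ = 4.5/(2√(1.7K_p)).
Setting ζ = 0.58: √(1.7K_p) = 4.5/(2·0.58) = 3.879, so K_p = 15.05/1.7 = 8.85.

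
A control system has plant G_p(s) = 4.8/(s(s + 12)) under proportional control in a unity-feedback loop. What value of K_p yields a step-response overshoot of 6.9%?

From %OS = 100·exp(−πζ/√(1−ζ²)) = 6.9%, ζ = −ln(0.069)/√(π²+ln²(0.069)) = 0.6481.
Characteristic equation s² + 12s + 4.8K_p = 0 gives ζ = 12/(2√(4.8K_p)).
Setting ζ = 0.6481: √(4.8K_p) = 12/(2·0.6481) = 9.258, so K_p = 85.7/4.8 = 17.9.

K_p = 17.9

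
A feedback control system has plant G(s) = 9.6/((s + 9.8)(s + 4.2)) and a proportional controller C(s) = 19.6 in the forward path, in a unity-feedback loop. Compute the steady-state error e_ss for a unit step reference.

The loop is type 0. Static position error constant K_pos = C(0)·G(0) = 19.6·0.2332 = 4.571.
Steady-state error to a unit step: e_ss = 1/(1+K_pos) = 1/5.571 = 0.179.

0.179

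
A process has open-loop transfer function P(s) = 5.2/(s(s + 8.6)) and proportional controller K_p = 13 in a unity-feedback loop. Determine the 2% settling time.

T_s ≈ 0.93 s

The closed-loop denominator s² + 8.6s + 67.6 gives ω_n = √67.6 = 8.222 and ζ = 8.6/(2ω_n) = 0.523.
2% settling time T_s ≈ 4/(ζω_n) = 4/4.3 = 0.93 s.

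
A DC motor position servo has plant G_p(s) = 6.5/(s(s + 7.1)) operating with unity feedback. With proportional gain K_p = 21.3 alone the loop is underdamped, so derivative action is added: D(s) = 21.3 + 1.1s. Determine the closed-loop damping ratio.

ζ = 0.606

Forward path: (21.3 + 1.1s)·6.5/(s(s+7.1)). The closed-loop characteristic equation is s² + (7.1 + 6.5·1.1)s + 6.5·21.3 = 0.
That is s² + 14.25s + 138.5 = 0, so ω_n = 11.77 rad/s and ζ = 14.25/(2·11.77) = 0.6055.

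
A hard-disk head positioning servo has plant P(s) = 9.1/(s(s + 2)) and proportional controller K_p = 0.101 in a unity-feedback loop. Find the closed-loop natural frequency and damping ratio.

ω_n = 0.959 rad/s, ζ = 1.04

With unity feedback the closed-loop characteristic equation is s² + 2s + 0.101·9.1 = s² + 2s + 0.9191 = 0.
Matching s² + 2ζω_n s + ω_n²: ω_n = √0.9191 = 0.9587 rad/s and 2ζω_n = 2, so ζ = 2/(2·0.9587) = 1.04.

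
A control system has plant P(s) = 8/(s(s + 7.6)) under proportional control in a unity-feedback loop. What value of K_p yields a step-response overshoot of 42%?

From %OS = 100·exp(−πζ/√(1−ζ²)) = 42%, ζ = −ln(0.42)/√(π²+ln²(0.42)) = 0.2662.
Characteristic equation s² + 7.6s + 8K_p = 0 gives ζ = 7.6/(2√(8K_p)).
Setting ζ = 0.2662: √(8K_p) = 7.6/(2·0.2662) = 14.28, so K_p = 203.8/8 = 25.5.

K_p = 25.5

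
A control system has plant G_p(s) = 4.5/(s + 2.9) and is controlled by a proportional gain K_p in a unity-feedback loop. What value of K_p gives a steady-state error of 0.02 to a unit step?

The loop is type 0, so e_ss(step) = 1/(1 + K_pos) with K_pos = K_p·G_p(0).
G_p(0) = 1.552. Require 1/(1 + K_p·1.552) = 0.02, so 1 + 1.552·K_p = 50.
K_p = (50 − 1)/1.552 = 31.6.

K_p = 31.6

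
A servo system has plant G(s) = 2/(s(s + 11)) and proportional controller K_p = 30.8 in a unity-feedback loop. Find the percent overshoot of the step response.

Closed-loop characteristic equation: s² + 11s + 61.6 = 0, so ω_n = 7.849 rad/s and ζ = 11/(2·7.849) = 0.7008.
%OS = 100·exp(−πζ/√(1−ζ²)) = 100·exp(−π·0.7008/√0.5089) = 4.57%.

4.57%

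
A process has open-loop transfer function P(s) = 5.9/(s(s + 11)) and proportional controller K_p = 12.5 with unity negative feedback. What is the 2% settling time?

T_s ≈ 0.727 s

From 1 + K_pP(s) = 0: s² + 11s + 73.75 = 0 ⇒ ω_n = 8.588, ζ = 0.6404.
2% settling time T_s ≈ 4/(ζω_n) = 4/5.5 = 0.727 s.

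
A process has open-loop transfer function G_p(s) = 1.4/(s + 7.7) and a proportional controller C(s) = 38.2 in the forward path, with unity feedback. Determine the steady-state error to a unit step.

0.126

The loop is type 0. Static position error constant K_pos = C(0)·G_p(0) = 38.2·0.1818 = 6.945.
Steady-state error to a unit step: e_ss = 1/(1+K_pos) = 1/7.945 = 0.126.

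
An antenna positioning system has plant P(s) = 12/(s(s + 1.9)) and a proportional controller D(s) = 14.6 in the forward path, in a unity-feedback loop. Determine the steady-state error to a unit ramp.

The loop has one pole at the origin (type 1). Velocity error constant K_v = lim_{s→0} s·D(s)P(s) = 14.6·12/1.9 = 92.21.
Steady-state error to a unit ramp: e_ss = 1/K_v = 0.0108.

0.0108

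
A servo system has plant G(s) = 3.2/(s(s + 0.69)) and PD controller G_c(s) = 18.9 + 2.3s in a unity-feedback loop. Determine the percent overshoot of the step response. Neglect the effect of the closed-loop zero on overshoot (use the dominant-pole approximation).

15%

Forward path: (18.9 + 2.3s)·3.2/(s(s+0.69)). The closed-loop characteristic equation is s² + (0.69 + 3.2·2.3)s + 3.2·18.9 = 0.
That is s² + 8.05s + 60.48 = 0, so ω_n = 7.777 rad/s and ζ = 8.05/(2·7.777) = 0.5176.
%OS = 100·exp(−πζ/√(1−ζ²)) = 15%.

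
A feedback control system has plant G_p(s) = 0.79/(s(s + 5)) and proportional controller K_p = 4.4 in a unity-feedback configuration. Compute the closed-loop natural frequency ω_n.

ω_n = 1.86 rad/s

The closed-loop denominator is s(s+5) + 4.4·0.79 = s² + 5s + 3.476.
So ω_n² = 3.476 ⇒ ω_n = 1.864 rad/s, and ζ = 5/(2ω_n) = 1.34.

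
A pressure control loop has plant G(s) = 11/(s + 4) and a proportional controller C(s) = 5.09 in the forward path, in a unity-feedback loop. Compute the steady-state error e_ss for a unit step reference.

0.0667

The loop is type 0. Static position error constant K_pos = C(0)·G(0) = 5.09·2.75 = 14.
Steady-state error to a unit step: e_ss = 1/(1+K_pos) = 1/15 = 0.0667.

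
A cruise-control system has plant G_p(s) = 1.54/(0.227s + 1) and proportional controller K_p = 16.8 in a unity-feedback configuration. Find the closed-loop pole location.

Closed loop: T(s) = K_p·G_p/(1+K_p·G_p) = 25.87/(0.227s + 1 + 25.87), with pole at s = −(1 + 25.87)/0.227 = −118.4.

s = -118.4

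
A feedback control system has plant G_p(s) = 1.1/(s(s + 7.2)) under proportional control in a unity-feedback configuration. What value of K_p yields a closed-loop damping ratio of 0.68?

K_p = 25.5

Closed-loop characteristic equation: s² + 7.2s + K_p·1.1 = 0.
So ω_n = √(1.1K_p) and 2ζω_n = 7.2, giving ζ = 7.2/(2√(1.1K_p)).
Setting ζ = 0.68: √(1.1K_p) = 7.2/(2·0.68) = 5.294, so K_p = 28.03/1.1 = 25.5.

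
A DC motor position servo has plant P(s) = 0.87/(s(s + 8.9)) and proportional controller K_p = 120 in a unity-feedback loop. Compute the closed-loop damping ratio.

With unity feedback the closed-loop characteristic equation is s² + 8.9s + 120·0.87 = s² + 8.9s + 104.4 = 0.
So ω_n² = 104.4 ⇒ ω_n = 10.22 rad/s, and ζ = 8.9/(2ω_n) = 0.436.

ζ = 0.436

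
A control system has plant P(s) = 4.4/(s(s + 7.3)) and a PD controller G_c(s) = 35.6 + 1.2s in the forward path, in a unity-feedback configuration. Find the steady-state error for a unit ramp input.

The loop has one pole at the origin (type 1). Velocity error constant K_v = lim_{s→0} s·G_c(s)P(s) = 35.6·4.4/7.3 = 21.46.
Steady-state error to a unit ramp: e_ss = 1/K_v = 0.0466.

0.0466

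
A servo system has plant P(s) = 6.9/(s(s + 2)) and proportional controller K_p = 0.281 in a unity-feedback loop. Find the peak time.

T_p = 3.24 s

Closed-loop characteristic equation: s² + 2s + 1.939 = 0, so ω_n = 1.392 rad/s and ζ = 2/(2·1.392) = 0.7182.
Damped frequency ω_d = ω_n√(1−ζ²) = 0.969 rad/s, so peak time T_p = π/ω_d = 3.24 s.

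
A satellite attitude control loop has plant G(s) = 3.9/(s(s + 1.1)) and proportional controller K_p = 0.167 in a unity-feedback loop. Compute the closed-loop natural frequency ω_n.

ω_n = 0.807 rad/s

1 + K_p·G(s) = 0 gives s² + 1.1s + 0.6513 = 0.
So ω_n² = 0.6513 ⇒ ω_n = 0.807 rad/s, and ζ = 1.1/(2ω_n) = 0.682.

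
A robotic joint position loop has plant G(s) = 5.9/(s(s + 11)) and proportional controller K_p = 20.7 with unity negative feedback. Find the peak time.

Closed-loop characteristic equation: s² + 11s + 122.1 = 0, so ω_n = 11.05 rad/s and ζ = 11/(2·11.05) = 0.4977.
Damped frequency ω_d = ω_n√(1−ζ²) = 9.585 rad/s, so peak time T_p = π/ω_d = 0.328 s.

T_p = 0.328 s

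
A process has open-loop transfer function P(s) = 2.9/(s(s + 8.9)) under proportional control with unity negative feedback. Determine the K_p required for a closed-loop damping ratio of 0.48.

K_p = 29.6

Closed-loop characteristic equation: s² + 8.9s + K_p·2.9 = 0.
So ω_n = √(2.9K_p) and 2ζω_n = 8.9, giving ζ = 8.9/(2√(2.9K_p)).
Setting ζ = 0.48: √(2.9K_p) = 8.9/(2·0.48) = 9.271, so K_p = 85.95/2.9 = 29.6.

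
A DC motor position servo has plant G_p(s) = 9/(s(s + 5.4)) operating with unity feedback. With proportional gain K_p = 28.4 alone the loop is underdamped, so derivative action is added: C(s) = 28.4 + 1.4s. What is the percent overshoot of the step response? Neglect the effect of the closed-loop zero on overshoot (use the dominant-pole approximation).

Forward path: (28.4 + 1.4s)·9/(s(s+5.4)). The closed-loop characteristic equation is s² + (5.4 + 9·1.4)s + 9·28.4 = 0.
That is s² + 18s + 255.6 = 0, so ω_n = 15.99 rad/s and ζ = 18/(2·15.99) = 0.5629.
%OS = 100·exp(−πζ/√(1−ζ²)) = 11.8%.

11.8%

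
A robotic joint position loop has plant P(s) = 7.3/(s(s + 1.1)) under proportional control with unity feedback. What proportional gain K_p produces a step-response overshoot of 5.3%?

From %OS = 100·exp(−πζ/√(1−ζ²)) = 5.3%, ζ = −ln(0.053)/√(π²+ln²(0.053)) = 0.683.
Characteristic equation s² + 1.1s + 7.3K_p = 0 gives ζ = 1.1/(2√(7.3K_p)).
Setting ζ = 0.683: √(7.3K_p) = 1.1/(2·0.683) = 0.8053, so K_p = 0.6485/7.3 = 0.0888.

K_p = 0.0888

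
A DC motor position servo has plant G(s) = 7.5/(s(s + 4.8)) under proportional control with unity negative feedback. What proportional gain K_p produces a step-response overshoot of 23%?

K_p = 4.28

From %OS = 100·exp(−πζ/√(1−ζ²)) = 23%, ζ = −ln(0.23)/√(π²+ln²(0.23)) = 0.4237.
Characteristic equation s² + 4.8s + 7.5K_p = 0 gives ζ = 4.8/(2√(7.5K_p)).
Setting ζ = 0.4237: √(7.5K_p) = 4.8/(2·0.4237) = 5.664, so K_p = 32.08/7.5 = 4.28.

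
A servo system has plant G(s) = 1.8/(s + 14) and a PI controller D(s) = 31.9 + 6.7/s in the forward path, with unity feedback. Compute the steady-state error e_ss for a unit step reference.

The open loop D(s)G(s) has a pole at the origin (type 1), so the static position error constant is infinite and e_ss = 1/(1+∞) = 0.

0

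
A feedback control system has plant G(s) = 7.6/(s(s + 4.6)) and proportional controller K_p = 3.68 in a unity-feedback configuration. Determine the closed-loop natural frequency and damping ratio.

ω_n = 5.29 rad/s, ζ = 0.435

The closed-loop denominator is s(s+4.6) + 3.68·7.6 = s² + 4.6s + 27.97.
So ω_n² = 27.97 ⇒ ω_n = 5.288 rad/s, and ζ = 4.6/(2ω_n) = 0.435.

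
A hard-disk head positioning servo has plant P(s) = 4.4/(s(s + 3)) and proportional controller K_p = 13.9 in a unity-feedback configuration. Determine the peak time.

T_p = 0.409 s

Closed-loop characteristic equation: s² + 3s + 61.16 = 0, so ω_n = 7.82 rad/s and ζ = 3/(2·7.82) = 0.1918.
Damped frequency ω_d = ω_n√(1−ζ²) = 7.675 rad/s, so peak time T_p = π/ω_d = 0.409 s.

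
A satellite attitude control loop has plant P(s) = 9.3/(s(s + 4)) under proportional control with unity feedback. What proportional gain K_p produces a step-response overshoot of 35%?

From %OS = 100·exp(−πζ/√(1−ζ²)) = 35%, ζ = −ln(0.35)/√(π²+ln²(0.35)) = 0.3169.
Characteristic equation s² + 4s + 9.3K_p = 0 gives ζ = 4/(2√(9.3K_p)).
Setting ζ = 0.3169: √(9.3K_p) = 4/(2·0.3169) = 6.31, so K_p = 39.82/9.3 = 4.28.

K_p = 4.28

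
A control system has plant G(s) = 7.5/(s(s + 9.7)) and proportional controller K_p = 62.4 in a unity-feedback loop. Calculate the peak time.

T_p = 0.149 s

The closed-loop denominator s² + 9.7s + 468 gives ω_n = √468 = 21.63 and ζ = 9.7/(2ω_n) = 0.2242.
Damped frequency ω_d = ω_n√(1−ζ²) = 21.08 rad/s, so peak time T_p = π/ω_d = 0.149 s.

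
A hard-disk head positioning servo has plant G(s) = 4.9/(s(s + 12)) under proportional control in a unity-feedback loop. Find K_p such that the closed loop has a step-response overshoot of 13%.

From %OS = 100·exp(−πζ/√(1−ζ²)) = 13%, ζ = −ln(0.13)/√(π²+ln²(0.13)) = 0.5446.
Characteristic equation s² + 12s + 4.9K_p = 0 gives ζ = 12/(2√(4.9K_p)).
Setting ζ = 0.5446: √(4.9K_p) = 12/(2·0.5446) = 11.02, so K_p = 121.4/4.9 = 24.8.

K_p = 24.8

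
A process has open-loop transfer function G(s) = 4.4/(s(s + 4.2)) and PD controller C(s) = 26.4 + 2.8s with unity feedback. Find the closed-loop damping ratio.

Forward path: (26.4 + 2.8s)·4.4/(s(s+4.2)). The closed-loop characteristic equation is s² + (4.2 + 4.4·2.8)s + 4.4·26.4 = 0.
That is s² + 16.52s + 116.2 = 0, so ω_n = 10.78 rad/s and ζ = 16.52/(2·10.78) = 0.7664.

ζ = 0.766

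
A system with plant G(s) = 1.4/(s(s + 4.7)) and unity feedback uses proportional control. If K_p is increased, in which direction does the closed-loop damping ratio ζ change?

ζ = 4.7/(2√(1.4K_p)); increasing K_p raises the denominator, so ζ falls.

decrease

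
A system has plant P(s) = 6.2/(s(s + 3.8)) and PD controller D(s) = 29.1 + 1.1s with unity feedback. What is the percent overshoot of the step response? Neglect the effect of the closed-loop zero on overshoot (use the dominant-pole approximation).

25.9%

Forward path: (29.1 + 1.1s)·6.2/(s(s+3.8)). The closed-loop characteristic equation is s² + (3.8 + 6.2·1.1)s + 6.2·29.1 = 0.
That is s² + 10.62s + 180.4 = 0, so ω_n = 13.43 rad/s and ζ = 10.62/(2·13.43) = 0.3953.
%OS = 100·exp(−πζ/√(1−ζ²)) = 25.9%.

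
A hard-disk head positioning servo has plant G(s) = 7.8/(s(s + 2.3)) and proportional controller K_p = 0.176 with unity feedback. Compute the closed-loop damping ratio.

ζ = 0.982

1 + K_p·G(s) = 0 gives s² + 2.3s + 1.373 = 0.
So ω_n² = 1.373 ⇒ ω_n = 1.172 rad/s, and ζ = 2.3/(2ω_n) = 0.982.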